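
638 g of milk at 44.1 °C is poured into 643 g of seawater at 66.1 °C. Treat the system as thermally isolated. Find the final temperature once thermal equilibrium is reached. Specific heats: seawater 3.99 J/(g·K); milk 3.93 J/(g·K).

Let T be the final temperature. ΣQ_i = 0:
643·3.99·(T − 66.1) + 638·3.93·(T − 44.1) = 0
2565.6(T − 66.1) + 2507.3(T − 44.1) = 0
5072.9 T = 280158
T = 280158 / 5072.9 = 55.2 °C

T_f ≈ 55.2 °C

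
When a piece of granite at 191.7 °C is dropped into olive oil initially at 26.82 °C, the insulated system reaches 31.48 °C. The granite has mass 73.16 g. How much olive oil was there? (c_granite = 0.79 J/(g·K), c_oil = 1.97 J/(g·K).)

Heat lost by the granite = heat gained by the oil:
73.16·0.79·(191.7 − 31.48) = m·1.97·(31.48 − 26.82)
9.18 m = 9260.1  ⇒  m ≈ 1009 g

m ≈ 1010 g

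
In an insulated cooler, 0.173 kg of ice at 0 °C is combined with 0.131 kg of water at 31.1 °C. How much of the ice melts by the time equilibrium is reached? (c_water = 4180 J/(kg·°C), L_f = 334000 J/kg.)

m_melted ≈ 0.051 kg

Cooling the water to 0 °C releases 0.131·4180·31.1 = 17030 J.
Melting all 0.173 kg of ice would need 0.173·334000 = 57782 J.
17030 J < 57782 J, so only part of the ice melts and the system sits at 0 °C.
m_melt = 17030 / L_f = 0.05099 kg.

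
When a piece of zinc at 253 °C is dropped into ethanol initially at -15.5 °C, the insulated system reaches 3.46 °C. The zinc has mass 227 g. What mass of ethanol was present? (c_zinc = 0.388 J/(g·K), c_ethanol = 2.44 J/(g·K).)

m ≈ 475 g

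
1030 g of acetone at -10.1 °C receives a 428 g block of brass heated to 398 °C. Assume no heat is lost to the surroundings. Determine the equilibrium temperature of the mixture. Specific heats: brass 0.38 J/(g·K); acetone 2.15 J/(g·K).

Energy conservation, ΣQ = 0:
428*0.38*(T − 398) + 1030*2.15*(T − (-10.1)) = 0
(162.64 + 2214.5) T = 162.64*398 + 2214.5*(-10.1)
T ≈ 17.82 °C

T_f ≈ 17.8 °C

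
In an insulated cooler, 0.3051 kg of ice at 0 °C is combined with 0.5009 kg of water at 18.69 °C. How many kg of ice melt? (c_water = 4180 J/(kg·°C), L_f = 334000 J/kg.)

m_melted ≈ 0.117 kg

Cooling the water to 0 °C releases 0.5009×4180×18.69 = 39132 J.
To melt every bit of ice: 0.3051×334000 = 101903 J.
Since 39132 < 101903 J, not all the ice melts; equilibrium is at 0 °C.
m_melt = 39132 / L_f = 0.1172 kg.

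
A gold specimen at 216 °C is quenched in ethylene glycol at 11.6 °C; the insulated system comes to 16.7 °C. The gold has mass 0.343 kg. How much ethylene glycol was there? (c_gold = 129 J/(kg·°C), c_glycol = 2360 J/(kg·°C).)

m ≈ 0.733 kg

Setting the total heat transfer to zero:
0.343·129·(16.7 − 216) + m·2360·(16.7 − 11.6) = 0
12036 m = 8818.4
m = 8818.4/12036 ≈ 0.7327 kg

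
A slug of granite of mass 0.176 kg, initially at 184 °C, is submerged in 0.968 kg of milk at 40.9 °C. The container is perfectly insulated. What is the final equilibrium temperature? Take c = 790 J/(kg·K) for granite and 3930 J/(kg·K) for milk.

T_f ≈ 45.9 °C

Let T be the final temperature. ΣQ_i = 0:
0.176·790·(T − 184) + 0.968·3930·(T − 40.9) = 0
139.04(T − 184) + 3804.2(T − 40.9) = 0
(139.04 + 3804.2) T = 139.04·184 + 3804.2·40.9
T = 181177 / 3943.3 = 45.9 °C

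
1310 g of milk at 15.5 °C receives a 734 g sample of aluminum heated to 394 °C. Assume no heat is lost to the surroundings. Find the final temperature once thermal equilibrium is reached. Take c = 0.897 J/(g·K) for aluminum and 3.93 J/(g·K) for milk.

Heat gained plus heat lost sum to zero:
734·0.897·(T − 394) + 1310·3.93·(T − 15.5) = 0
5806.7 T = 339207
T ≈ 58.42 °C

T_f ≈ 58.4 °C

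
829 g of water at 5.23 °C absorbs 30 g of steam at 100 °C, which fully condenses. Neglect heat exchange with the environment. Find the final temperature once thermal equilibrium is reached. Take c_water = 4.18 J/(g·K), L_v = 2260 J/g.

T_f ≈ 27.4 °C

Energy balance with sensible and latent terms:
latent heat released on condensation: 30·2260 = 67800
  condensate cools 100→T: 30·4.18·(T − 100) = 125.4(T − 100)
  original water: 3465.2(T − 5.23)
3590.6 T = 67800 + 12540 + 18123 = 98463
T ≈ 27.42 °C (< 100 °C, so full condensation is consistent).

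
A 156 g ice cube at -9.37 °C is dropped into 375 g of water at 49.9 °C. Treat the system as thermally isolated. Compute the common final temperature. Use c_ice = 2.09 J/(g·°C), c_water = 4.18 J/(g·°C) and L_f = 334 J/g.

Net heat exchanged in the isolated system is zero:
ice -9.37→0 °C: 156·2.09·9.37 = 3055
  fusion: m_ice L_f = 156·334 = 52104
  warm the meltwater: 652.08 T
  water: 1567.5(T − 49.9)
2219.6 T = 78218 − 55159 = 23059
T ≈ 10.39 °C — above 0 °C, consistent with complete melting.

T_f ≈ 10.4 °C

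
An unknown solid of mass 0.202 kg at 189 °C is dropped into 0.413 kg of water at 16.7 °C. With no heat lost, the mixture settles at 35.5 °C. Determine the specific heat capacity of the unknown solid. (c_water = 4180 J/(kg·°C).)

c ≈ 1050 J/(kg·°C)

Conservation of energy gives ΣQ = 0:
0.202·c·(35.5 − 189) + 0.413·4180·(35.5 − 16.7) = 0
-31.01 c = -32455
c = -32455/-31.01 ≈ 1047 J/(kg·°C)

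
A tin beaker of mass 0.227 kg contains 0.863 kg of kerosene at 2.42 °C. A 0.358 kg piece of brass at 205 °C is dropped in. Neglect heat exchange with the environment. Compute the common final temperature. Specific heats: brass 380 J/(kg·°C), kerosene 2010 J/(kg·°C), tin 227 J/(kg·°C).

Let T be the final temperature. ΣQ_i = 0:
0.358*380*(T − 205) + 0.863*2010*(T − 2.42) + 0.227*227*(T − 2.42) = 0
136.04(T − 205) + 1734.6(T − 2.42) + 51.53(T − 2.42) = 0
(136.04 + 1734.6 + 51.53) T = 136.04*205 + 1734.6*2.42 + 51.53*2.42
T = 32211/1922.2 ≈ 16.76 °C

T_f ≈ 16.8 °C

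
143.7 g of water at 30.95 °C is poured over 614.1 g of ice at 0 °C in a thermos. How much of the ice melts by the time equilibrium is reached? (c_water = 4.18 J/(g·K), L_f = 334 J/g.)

m_melted ≈ 55.7 g

Water can give up m c ΔT = 143.7×4.18×30.95 = 18591 J before reaching 0 °C.
To melt every bit of ice: 614.1×334 = 205109 J.
That's not enough to melt it all — equilibrium is at 0 °C with ice remaining.
Mass melted = 18591/334 ≈ 55.66 g.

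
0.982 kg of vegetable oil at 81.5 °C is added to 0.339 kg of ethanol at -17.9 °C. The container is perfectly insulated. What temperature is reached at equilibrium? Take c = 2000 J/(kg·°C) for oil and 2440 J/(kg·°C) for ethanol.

Heat lost by the oil equals heat gained by the ethanol:
0.982*2000*(81.5 − T) = 0.339*2440*(T − (-17.9))
1964(81.5 − T) = 827.16(T − (-17.9))
2791.2 T = 145260  ⇒  T ≈ 52.04 °C

T_f ≈ 52.0 °C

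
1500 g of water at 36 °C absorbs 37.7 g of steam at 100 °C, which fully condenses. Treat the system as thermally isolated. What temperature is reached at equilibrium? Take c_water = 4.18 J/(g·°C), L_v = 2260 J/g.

T_f ≈ 50.8 °C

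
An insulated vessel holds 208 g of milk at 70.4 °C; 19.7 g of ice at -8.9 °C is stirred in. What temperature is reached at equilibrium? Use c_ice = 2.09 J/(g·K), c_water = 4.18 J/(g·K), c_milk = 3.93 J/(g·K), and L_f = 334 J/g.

T_f ≈ 56.2 °C

Energy conservation, ΣQ = 0:
ice -8.9→0 °C: 19.7×2.09×8.9 = 366.44
  fusion: m_ice L_f = 19.7×334 = 6579.8
  meltwater 0→T: 19.7×4.18×T = 82.35 T
  milk cools: 208×3.93×(T − 70.4) = 817.44(T − 70.4)
899.79 T = 57548 − 6946.2 = 50602
T ≈ 56.24 °C (positive, so assuming full melt was valid).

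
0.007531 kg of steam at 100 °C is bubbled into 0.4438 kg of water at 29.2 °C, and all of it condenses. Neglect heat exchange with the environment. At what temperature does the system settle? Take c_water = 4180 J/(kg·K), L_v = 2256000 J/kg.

T_f ≈ 39.4 °C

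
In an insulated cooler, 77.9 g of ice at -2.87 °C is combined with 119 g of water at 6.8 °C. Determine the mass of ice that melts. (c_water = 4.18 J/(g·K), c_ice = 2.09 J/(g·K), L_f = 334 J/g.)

m_melted ≈ 8.73 g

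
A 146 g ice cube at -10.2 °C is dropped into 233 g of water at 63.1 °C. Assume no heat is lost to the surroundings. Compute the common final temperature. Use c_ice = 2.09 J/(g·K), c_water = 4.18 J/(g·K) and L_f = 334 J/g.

T_f ≈ 6.0 °C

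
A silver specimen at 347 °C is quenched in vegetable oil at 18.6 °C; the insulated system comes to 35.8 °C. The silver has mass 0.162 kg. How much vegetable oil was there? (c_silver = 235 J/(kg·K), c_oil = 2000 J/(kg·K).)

m ≈ 0.344 kg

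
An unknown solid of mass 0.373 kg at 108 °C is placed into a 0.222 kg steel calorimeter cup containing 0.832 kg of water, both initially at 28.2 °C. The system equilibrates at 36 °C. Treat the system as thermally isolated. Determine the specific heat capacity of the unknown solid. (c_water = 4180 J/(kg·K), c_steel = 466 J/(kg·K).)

c ≈ 1040 J/(kg·K)

Energy conservation, ΣQ = 0:
0.373×c×(36 − 108) + 0.832×4180×(36 − 28.2) + 0.222×466×(36 − 28.2) = 0
-26.86 c = -27933
c = -27933/-26.86 ≈ 1040 J/(kg·K)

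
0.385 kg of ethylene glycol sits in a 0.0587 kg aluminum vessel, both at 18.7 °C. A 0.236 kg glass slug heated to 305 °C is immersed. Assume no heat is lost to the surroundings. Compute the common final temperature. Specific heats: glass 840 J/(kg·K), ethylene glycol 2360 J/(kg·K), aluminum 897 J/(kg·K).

T_f ≈ 67.6 °C

T_f = Σ m_i c_i T_i / Σ m_i c_i:
T_f = (198.24×305 + 908.6×18.7 + 52.65×18.7) / (198.24 + 908.6 + 52.65)
    = 78439 / 1159.5 ≈ 67.65 °C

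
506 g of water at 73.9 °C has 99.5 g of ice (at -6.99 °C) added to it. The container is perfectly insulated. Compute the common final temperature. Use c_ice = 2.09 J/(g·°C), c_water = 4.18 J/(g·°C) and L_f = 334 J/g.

Conservation of energy gives ΣQ = 0:
ice -6.99→0 °C: 99.5·2.09·6.99 = 1453.6; fusion: m_ice L_f = 99.5·334 = 33233; meltwater 0→T: 99.5·4.18·T = 415.91 T; water cools: 506·4.18·(T − 73.9) = 2115.1(T − 73.9)
2531 T = 156304 − 34687 = 121618
T ≈ 48.05 °C. Since T > 0 °C, the all-ice-melts assumption holds.

T_f ≈ 48.1 °C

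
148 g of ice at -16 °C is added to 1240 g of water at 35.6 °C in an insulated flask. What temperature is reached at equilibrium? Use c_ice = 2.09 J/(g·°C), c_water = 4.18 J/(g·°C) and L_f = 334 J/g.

T_f ≈ 22.4 °C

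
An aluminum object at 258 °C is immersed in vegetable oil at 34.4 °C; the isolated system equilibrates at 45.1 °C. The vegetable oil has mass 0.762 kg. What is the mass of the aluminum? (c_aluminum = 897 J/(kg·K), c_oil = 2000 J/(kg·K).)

m ≈ 0.0854 kg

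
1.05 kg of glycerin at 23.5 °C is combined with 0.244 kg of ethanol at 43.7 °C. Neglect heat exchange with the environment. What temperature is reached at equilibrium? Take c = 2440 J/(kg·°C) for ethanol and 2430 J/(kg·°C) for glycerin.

Setting the total heat transfer to zero:
0.244·2440·(T − 43.7) + 1.05·2430·(T − 23.5) = 0
595.36(T − 43.7) + 2551.5(T − 23.5) = 0
(595.36 + 2551.5) T = 595.36·43.7 + 2551.5·23.5
T = 85977/3146.9 ≈ 27.32 °C

T_f ≈ 27.3 °C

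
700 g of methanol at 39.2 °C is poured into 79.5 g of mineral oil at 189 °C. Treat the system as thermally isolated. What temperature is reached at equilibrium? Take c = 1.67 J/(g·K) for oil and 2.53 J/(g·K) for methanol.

|Q_oil| = |Q_methanol|:
79.5×1.67×(189 − T) = 700×2.53×(T − 39.2)
132.76(189 − T) = 1771(T − 39.2)
1903.8 T = 94516  ⇒  T ≈ 49.65 °C

T_f ≈ 49.6 °C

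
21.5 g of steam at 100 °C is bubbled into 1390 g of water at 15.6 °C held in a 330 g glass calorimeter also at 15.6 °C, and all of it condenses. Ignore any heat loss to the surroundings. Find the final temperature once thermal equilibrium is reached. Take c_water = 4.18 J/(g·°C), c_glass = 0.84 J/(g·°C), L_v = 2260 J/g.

Energy balance with sensible and latent terms:
steam→water at 100 °C releases m L_v = 21.5·2260 = 48590
  condensed water 100 °C→T: 89.87(T − 100)
  original water: 5810.2(T − 15.6)
  glass cup: 330·0.84·(T − 15.6) = 277.2(T − 15.6)
6177.3 T = 48590 + 8987 + 94963 = 152540
T ≈ 24.69 °C — below 100 °C, confirming all the steam condensed.

T_f ≈ 24.7 °C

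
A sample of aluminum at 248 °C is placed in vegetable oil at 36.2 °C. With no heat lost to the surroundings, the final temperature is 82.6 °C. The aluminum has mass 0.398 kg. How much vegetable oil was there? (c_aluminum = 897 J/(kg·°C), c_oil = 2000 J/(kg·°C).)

Heat lost by the aluminum = heat gained by the oil:
0.398·897·(248 − 82.6) = m·2000·(82.6 − 36.2)
92800 m = 59049  ⇒  m ≈ 0.6363 kg

m ≈ 0.636 kg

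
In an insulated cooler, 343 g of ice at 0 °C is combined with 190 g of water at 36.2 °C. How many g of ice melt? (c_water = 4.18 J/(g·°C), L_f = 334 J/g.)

Cooling the water to 0 °C releases 190·4.18·36.2 = 28750 J.
To melt every bit of ice: 343·334 = 114562 J.
That's not enough to melt it all — equilibrium is at 0 °C with ice remaining.
m_melted·334 = 28750  ⇒  m_melted ≈ 86.08 g.

m_melted ≈ 86.1 g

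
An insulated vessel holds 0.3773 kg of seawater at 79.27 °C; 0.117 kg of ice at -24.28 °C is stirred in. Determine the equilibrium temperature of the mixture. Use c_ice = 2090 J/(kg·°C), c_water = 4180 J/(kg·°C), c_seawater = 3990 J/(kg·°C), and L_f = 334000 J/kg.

T_f ≈ 37.3 °C

Net heat exchanged in the isolated system is zero:
warm ice to 0 °C: 0.117·2090·(0 − (-24.28)) = 5937.2; fusion: m_ice L_f = 0.117·334000 = 39078; meltwater 0→T: 0.117·4180·T = 489.06 T; seawater: 1505.4(T − 79.27)
1994.5 T = 119335 − 45015 = 74320
T ≈ 37.26 °C (positive, so assuming full melt was valid).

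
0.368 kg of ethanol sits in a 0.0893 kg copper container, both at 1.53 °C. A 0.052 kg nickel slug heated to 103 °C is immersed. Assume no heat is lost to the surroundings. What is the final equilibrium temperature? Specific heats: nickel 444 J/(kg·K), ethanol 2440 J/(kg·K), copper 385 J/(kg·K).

With ΣQ=0 the equilibrium temperature is the m·c-weighted mean:
T_f = (23.09×103 + 897.92×1.53 + 34.38×1.53) / (23.09 + 897.92 + 34.38)
    = 3804.5 / 955.39 ≈ 3.98 °C

T_f ≈ 4.0 °C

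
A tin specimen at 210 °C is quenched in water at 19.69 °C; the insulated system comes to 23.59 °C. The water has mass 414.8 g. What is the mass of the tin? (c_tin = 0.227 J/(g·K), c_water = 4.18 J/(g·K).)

m ≈ 160 g

Let T be the final temperature. ΣQ_i = 0:
m·0.227·(23.59 − 210) + 414.8·4.18·(23.59 − 19.69) = 0
-42.32 m = -6762.1
m = -6762.1/-42.32 ≈ 159.8 g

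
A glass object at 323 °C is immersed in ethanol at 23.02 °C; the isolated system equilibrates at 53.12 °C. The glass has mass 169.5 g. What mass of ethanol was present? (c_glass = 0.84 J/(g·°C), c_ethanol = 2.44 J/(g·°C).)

m ≈ 523 g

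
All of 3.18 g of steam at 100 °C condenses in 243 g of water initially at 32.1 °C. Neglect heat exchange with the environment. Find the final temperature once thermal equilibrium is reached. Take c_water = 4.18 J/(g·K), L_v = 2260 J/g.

Conservation of energy gives ΣQ = 0:
latent heat released on condensation: 3.18×2260 = 7186.8; condensate cools 100→T: 3.18×4.18×(T − 100) = 13.29(T − 100); original water: 1015.7(T − 32.1)
1029 T = 7186.8 + 1329.2 + 32605 = 41121
T ≈ 39.96 °C (< 100 °C, so full condensation is consistent).

T_f ≈ 40.0 °C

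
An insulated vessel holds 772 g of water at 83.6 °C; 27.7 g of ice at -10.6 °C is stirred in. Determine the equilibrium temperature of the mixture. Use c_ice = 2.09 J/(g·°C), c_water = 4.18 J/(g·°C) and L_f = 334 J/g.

T_f ≈ 77.8 °C

Heat gained plus heat lost sum to zero:
ice -10.6→0 °C: 27.7×2.09×10.6 = 613.67; latent heat to melt: 27.7×334 = 9251.8; meltwater 0→T: 27.7×4.18×T = 115.79 T; water: 3227(T − 83.6)
3342.7 T = 269774 − 9865.5 = 259908
T ≈ 77.75 °C (positive, so assuming full melt was valid).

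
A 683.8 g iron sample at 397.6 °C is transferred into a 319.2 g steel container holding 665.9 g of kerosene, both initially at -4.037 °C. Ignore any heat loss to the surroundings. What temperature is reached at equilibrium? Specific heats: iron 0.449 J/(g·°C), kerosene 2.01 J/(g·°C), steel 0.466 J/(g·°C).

T_f = Σ m_i c_i T_i / Σ m_i c_i:
T_f = (307.03·397.6 + 1338.5·(-4.037) + 148.75·(-4.037)) / (307.03 + 1338.5 + 148.75)
    = 116070 / 1794.2 ≈ 64.69 °C

T_f ≈ 64.7 °C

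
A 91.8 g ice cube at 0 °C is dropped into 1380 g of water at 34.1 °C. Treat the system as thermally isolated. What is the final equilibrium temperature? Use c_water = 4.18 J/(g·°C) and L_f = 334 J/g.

Let T be the final temperature. ΣQ_i = 0:
melt ice: 91.8×334 = 30661; meltwater 0→T: 91.8×4.18×T = 383.72 T; water cools: 1380×4.18×(T − 34.1) = 5768.4(T − 34.1)
6152.1 T = 196702 − 30661 = 166041
T ≈ 26.99 °C — above 0 °C, consistent with complete melting.

T_f ≈ 27.0 °C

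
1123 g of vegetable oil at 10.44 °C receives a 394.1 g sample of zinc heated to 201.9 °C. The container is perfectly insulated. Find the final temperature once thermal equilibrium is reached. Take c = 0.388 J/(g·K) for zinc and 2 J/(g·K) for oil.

T_f ≈ 22.6 °C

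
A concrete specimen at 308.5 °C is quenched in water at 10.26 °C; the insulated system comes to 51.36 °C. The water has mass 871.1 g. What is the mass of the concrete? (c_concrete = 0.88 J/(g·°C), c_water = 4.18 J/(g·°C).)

Let T be the final temperature. ΣQ_i = 0:
m·0.88·(51.36 − 308.5) + 871.1·4.18·(51.36 − 10.26) = 0
-226.28 m = -149653
m = -149653/-226.28 ≈ 661.4 g

m ≈ 661 g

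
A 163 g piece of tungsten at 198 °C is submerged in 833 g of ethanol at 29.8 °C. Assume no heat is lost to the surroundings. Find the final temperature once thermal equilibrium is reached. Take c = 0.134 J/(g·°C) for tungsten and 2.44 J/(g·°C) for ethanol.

T_f ≈ 31.6 °C

Net heat exchanged in the isolated system is zero:
163·0.134·(T − 198) + 833·2.44·(T − 29.8) = 0
(21.84 + 2032.5) T = 21.84·198 + 2032.5·29.8
T ≈ 31.59 °C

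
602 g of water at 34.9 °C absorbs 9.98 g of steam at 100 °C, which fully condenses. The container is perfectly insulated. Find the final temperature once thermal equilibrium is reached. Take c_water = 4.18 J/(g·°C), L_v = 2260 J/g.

Conservation of energy gives ΣQ = 0:
latent heat released on condensation: 9.98·2260 = 22555; condensed water 100 °C→T: 41.72(T − 100); original water: 2516.4(T − 34.9)
2558.1 T = 22555 + 4171.6 + 87821 = 114547
T ≈ 44.78 °C — below 100 °C, confirming all the steam condensed.

T_f ≈ 44.8 °C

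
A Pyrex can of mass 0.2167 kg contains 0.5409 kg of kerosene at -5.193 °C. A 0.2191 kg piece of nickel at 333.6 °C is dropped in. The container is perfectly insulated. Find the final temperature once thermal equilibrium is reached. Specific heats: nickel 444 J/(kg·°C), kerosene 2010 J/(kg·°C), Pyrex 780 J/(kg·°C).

T_f ≈ 19.2 °C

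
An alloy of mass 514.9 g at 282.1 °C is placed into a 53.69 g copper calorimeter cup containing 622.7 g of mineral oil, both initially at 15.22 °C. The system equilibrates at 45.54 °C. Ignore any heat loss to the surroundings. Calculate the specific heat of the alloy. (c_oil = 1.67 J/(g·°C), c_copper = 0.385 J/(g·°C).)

c ≈ 0.264 J/(g·°C)

Let T be the final temperature. ΣQ_i = 0:
514.9×c×(45.54 − 282.1) + 622.7×1.67×(45.54 − 15.22) + 53.69×0.385×(45.54 − 15.22) = 0
-121805 c = -32157
c = -32157/-121805 ≈ 0.264 J/(g·°C)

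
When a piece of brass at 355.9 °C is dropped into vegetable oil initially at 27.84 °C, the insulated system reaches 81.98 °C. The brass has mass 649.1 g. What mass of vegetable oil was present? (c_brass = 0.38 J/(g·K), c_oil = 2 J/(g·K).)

Heat gained plus heat lost sum to zero:
649.1×0.38×(81.98 − 355.9) + m×2×(81.98 − 27.84) = 0
108.28 m = 67565
m = 67565/108.28 ≈ 624 g

m ≈ 624 g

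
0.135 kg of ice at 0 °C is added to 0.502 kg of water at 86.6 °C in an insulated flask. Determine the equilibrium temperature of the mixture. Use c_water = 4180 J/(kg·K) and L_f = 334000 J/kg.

Net heat exchanged in the isolated system is zero:
latent heat to melt: 0.135·334000 = 45090
  warm the meltwater: 564.3 T
  water cools: 0.502·4180·(T − 86.6) = 2098.4(T − 86.6)
2662.7 T = 181718 − 45090 = 136628
T ≈ 51.31 °C — above 0 °C, consistent with complete melting.

T_f ≈ 51.3 °C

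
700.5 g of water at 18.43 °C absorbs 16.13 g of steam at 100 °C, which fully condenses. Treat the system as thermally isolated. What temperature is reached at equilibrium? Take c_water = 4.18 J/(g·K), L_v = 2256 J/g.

T_f ≈ 32.4 °C

Energy conservation, ΣQ = 0:
steam→water at 100 °C releases m L_v = 16.13·2256 = 36389; condensed water 100 °C→T: 67.42(T − 100); water warms: 700.5·4.18·(T − 18.43) = 2928.1(T − 18.43)
2995.5 T = 36389 + 6742.3 + 53965 = 97096
T ≈ 32.41 °C (< 100 °C, so full condensation is consistent).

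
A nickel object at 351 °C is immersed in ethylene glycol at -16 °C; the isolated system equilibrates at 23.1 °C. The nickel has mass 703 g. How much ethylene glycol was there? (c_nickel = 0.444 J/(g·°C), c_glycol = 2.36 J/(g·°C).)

|Q_nickel| = |Q_glycol|:
703·0.444·(351 − 23.1) = m·2.36·(23.1 − (-16))
92.28 m = 102348  ⇒  m ≈ 1109 g

m ≈ 1110 g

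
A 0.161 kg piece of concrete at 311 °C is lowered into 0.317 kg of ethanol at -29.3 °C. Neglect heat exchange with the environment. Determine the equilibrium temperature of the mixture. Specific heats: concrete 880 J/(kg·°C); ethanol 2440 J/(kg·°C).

T_f ≈ 23.4 °C

With ΣQ=0 the equilibrium temperature is the m·c-weighted mean:
T_f = (141.68·311 + 773.48·(-29.3)) / (141.68 + 773.48)
    = 21400 / 915.16 ≈ 23.38 °C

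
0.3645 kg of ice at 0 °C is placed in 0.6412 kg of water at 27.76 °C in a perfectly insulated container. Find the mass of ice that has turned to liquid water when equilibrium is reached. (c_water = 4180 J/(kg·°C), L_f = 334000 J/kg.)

Cooling the water to 0 °C releases 0.6412·4180·27.76 = 74403 J.
Melting all 0.3645 kg of ice would need 0.3645·334000 = 121743 J.
Since 74403 < 121743 J, not all the ice melts; equilibrium is at 0 °C.
m_melted·334000 = 74403  ⇒  m_melted ≈ 0.2228 kg.

m_melted ≈ 0.223 kg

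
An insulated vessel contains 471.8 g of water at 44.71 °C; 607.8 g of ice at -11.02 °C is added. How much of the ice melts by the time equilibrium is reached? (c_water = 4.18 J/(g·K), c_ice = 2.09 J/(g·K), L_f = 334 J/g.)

m_melted ≈ 222 g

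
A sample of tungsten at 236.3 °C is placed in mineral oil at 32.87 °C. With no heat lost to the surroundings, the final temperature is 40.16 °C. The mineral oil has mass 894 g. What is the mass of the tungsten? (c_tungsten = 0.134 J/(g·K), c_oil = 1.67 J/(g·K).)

m ≈ 414 g

Heat lost by the tungsten = heat gained by the oil:
m·0.134·(236.3 − 40.16) = 894·1.67·(40.16 − 32.87)
26.28 m = 10884  ⇒  m ≈ 414.1 g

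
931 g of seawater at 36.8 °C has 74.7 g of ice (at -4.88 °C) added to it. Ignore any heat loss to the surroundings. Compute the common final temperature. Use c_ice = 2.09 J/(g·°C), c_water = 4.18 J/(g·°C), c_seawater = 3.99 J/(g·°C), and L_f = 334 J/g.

T_f ≈ 27.6 °C

Let T be the final temperature. ΣQ_i = 0:
ice -4.88→0 °C: 74.7×2.09×4.88 = 761.88
  melt ice: 74.7×334 = 24950
  warm the meltwater: 312.25 T
  seawater: 3714.7(T − 36.8)
4026.9 T = 136701 − 25712 = 110989
T ≈ 27.56 °C — above 0 °C, consistent with complete melting.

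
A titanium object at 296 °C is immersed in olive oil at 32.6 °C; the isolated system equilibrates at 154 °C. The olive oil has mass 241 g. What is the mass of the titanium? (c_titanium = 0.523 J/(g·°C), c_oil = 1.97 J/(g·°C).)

Taking heat into each body as positive, Σ m c ΔT = 0:
m·0.523·(154 − 296) + 241·1.97·(154 − 32.6) = 0
-74.27 m = -57637
m = -57637/-74.27 ≈ 776.1 g

m ≈ 776 g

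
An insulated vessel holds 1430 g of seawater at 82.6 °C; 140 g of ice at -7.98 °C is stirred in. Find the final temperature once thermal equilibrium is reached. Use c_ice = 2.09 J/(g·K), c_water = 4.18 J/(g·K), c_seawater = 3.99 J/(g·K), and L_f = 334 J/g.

T_f ≈ 67.1 °C

Setting the total heat transfer to zero:
warm ice to 0 °C: 140·2.09·(0 − (-7.98)) = 2334.9; latent heat to melt: 140·334 = 46760; meltwater 0→T: 140·4.18·T = 585.2 T; seawater: 5705.7(T − 82.6)
6290.9 T = 471291 − 49095 = 422196
T ≈ 67.11 °C (positive, so assuming full melt was valid).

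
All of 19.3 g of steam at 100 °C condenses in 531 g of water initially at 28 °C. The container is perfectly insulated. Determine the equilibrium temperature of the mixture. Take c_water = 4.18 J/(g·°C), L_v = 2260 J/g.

Let T be the final temperature. ΣQ_i = 0:
steam→water at 100 °C releases m L_v = 19.3·2260 = 43618; condensate cools 100→T: 19.3·4.18·(T − 100) = 80.67(T − 100); water warms: 531·4.18·(T − 28) = 2219.6(T − 28)
2300.3 T = 43618 + 8067.4 + 62148 = 113834
T ≈ 49.49 °C (< 100 °C, so full condensation is consistent).

T_f ≈ 49.5 °C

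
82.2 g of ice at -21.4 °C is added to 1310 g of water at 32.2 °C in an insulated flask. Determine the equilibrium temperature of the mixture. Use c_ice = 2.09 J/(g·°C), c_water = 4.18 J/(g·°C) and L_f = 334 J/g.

T_f ≈ 24.9 °C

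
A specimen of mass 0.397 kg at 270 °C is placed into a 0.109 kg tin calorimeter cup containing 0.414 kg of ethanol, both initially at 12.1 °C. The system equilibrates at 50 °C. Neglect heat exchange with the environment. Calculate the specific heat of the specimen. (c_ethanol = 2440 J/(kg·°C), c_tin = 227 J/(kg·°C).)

c ≈ 449 J/(kg·°C)

Setting the total heat transfer to zero:
0.397×c×(50 − 270) + 0.414×2440×(50 − 12.1) + 0.109×227×(50 − 12.1) = 0
-87.34 c = -39223
c = -39223/-87.34 ≈ 449.1 J/(kg·°C)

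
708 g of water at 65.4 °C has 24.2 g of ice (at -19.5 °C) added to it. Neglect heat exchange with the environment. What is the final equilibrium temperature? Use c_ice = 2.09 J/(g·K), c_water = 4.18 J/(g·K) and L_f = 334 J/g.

T_f ≈ 60.3 °C

Conservation of energy gives ΣQ = 0:
ice -19.5→0 °C: 24.2×2.09×19.5 = 986.27; melt ice: 24.2×334 = 8082.8; warm the meltwater: 101.16 T; water: 2959.4(T − 65.4)
3060.6 T = 193547 − 9069.1 = 184478
T ≈ 60.28 °C. Since T > 0 °C, the all-ice-melts assumption holds.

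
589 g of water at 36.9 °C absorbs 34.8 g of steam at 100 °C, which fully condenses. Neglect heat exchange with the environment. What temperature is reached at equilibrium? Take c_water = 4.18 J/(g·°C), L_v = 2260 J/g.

T_f ≈ 70.6 °C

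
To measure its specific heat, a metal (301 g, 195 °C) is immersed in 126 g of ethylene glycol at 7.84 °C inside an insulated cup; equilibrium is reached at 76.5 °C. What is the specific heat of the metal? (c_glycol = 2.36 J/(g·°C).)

c ≈ 0.572 J/(g·°C)

Energy conservation, ΣQ = 0:
301·c·(76.5 − 195) + 126·2.36·(76.5 − 7.84) = 0
-35668 c = -20417
c = -20417/-35668 ≈ 0.5724 J/(g·°C)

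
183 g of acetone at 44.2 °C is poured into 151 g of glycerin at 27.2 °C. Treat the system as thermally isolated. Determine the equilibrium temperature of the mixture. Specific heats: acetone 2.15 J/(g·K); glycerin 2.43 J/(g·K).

Let T be the final temperature. ΣQ_i = 0:
183*2.15*(T − 44.2) + 151*2.43*(T − 27.2) = 0
393.45(T − 44.2) + 366.93(T − 27.2) = 0
760.38 T = 27371
T ≈ 36.00 °C

T_f ≈ 36.0 °C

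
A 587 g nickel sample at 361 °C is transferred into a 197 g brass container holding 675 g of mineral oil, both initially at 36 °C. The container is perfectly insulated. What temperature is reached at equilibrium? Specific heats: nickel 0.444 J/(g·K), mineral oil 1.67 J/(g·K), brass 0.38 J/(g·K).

With ΣQ=0 the equilibrium temperature is the m·c-weighted mean:
T_f = (260.63*361 + 1127.2*36 + 74.86*36) / (260.63 + 1127.2 + 74.86)
    = 137363 / 1462.7 ≈ 93.91 °C

T_f ≈ 93.9 °C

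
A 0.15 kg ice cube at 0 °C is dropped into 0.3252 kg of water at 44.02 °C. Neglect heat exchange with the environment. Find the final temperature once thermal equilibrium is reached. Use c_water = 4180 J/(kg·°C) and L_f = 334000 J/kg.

Taking heat into each body as positive, Σ m c ΔT = 0:
latent heat to melt: 0.15×334000 = 50100; warm the meltwater: 627 T; water: 1359.3(T − 44.02)
1986.3 T = 59838 − 50100 = 9738
T ≈ 4.90 °C — above 0 °C, consistent with complete melting.

T_f ≈ 4.9 °C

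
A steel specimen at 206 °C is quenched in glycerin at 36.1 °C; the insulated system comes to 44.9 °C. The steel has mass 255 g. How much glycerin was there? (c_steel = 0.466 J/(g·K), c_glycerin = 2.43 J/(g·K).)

Conservation of energy gives ΣQ = 0:
255×0.466×(44.9 − 206) + m×2.43×(44.9 − 36.1) = 0
21.38 m = 19144
m = 19144/21.38 ≈ 895.2 g

m ≈ 895 g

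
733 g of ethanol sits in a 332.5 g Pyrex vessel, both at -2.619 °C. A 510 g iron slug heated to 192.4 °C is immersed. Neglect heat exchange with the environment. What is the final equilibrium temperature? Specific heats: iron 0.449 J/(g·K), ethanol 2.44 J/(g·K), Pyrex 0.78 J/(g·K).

Taking heat into each body as positive, Σ m c ΔT = 0:
510×0.449×(T − 192.4) + 733×2.44×(T − (-2.619)) + 332.5×0.78×(T − (-2.619)) = 0
228.99(T − 192.4) + 1788.5(T − (-2.619)) + 259.35(T − (-2.619)) = 0
2276.9 T = 38694
T = 38694/2276.9 ≈ 16.99 °C

T_f ≈ 17.0 °C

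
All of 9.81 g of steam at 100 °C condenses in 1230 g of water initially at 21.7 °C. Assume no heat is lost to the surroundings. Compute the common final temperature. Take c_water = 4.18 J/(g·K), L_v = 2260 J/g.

T_f ≈ 26.6 °C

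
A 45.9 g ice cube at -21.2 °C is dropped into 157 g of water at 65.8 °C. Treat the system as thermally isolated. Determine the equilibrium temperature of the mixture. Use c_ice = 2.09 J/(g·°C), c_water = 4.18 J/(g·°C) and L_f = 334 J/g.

Let T be the final temperature. ΣQ_i = 0:
ice -21.2→0 °C: 45.9·2.09·21.2 = 2033.7
  latent heat to melt: 45.9·334 = 15331
  meltwater 0→T: 45.9·4.18·T = 191.86 T
  water cools: 157·4.18·(T − 65.8) = 656.26(T − 65.8)
848.12 T = 43182 − 17364 = 25818
T ≈ 30.44 °C — above 0 °C, consistent with complete melting.

T_f ≈ 30.4 °C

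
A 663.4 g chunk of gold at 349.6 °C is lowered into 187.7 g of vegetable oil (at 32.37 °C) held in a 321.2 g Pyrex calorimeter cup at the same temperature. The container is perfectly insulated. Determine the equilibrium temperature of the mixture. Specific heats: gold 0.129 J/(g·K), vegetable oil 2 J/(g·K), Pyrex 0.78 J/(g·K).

T_f ≈ 70.5 °C

Let T be the final temperature. ΣQ_i = 0:
663.4·0.129·(T − 349.6) + 187.7·2·(T − 32.37) + 321.2·0.78·(T − 32.37) = 0
711.51 T = 50180
T = 50180/711.51 ≈ 70.53 °C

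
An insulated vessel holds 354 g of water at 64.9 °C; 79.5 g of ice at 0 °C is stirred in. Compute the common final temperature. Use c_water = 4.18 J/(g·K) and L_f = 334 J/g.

Let T be the final temperature. ΣQ_i = 0:
fusion: m_ice L_f = 79.5·334 = 26553; meltwater 0→T: 79.5·4.18·T = 332.31 T; water cools: 354·4.18·(T − 64.9) = 1479.7(T − 64.9)
1812 T = 96034 − 26553 = 69481
T ≈ 38.34 °C (positive, so assuming full melt was valid).

T_f ≈ 38.3 °C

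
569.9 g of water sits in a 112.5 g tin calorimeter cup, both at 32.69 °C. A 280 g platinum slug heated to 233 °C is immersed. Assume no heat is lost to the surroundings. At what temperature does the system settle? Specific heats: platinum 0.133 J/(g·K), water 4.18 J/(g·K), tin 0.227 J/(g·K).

T_f ≈ 35.7 °C

T_f = Σ m_i c_i T_i / Σ m_i c_i:
T_f = (37.24*233 + 2382.2*32.69 + 25.54*32.69) / (37.24 + 2382.2 + 25.54)
    = 87385 / 2445 ≈ 35.74 °C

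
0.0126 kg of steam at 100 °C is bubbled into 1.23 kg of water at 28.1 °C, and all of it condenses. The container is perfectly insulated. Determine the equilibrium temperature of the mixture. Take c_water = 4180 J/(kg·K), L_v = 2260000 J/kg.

T_f ≈ 34.3 °C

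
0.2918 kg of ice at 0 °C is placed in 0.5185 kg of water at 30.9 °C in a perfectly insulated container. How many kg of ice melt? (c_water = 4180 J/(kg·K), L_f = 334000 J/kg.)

Cooling the water to 0 °C releases 0.5185·4180·30.9 = 66970 J.
To melt every bit of ice: 0.2918·334000 = 97461 J.
66970 J < 97461 J, so only part of the ice melts and the system sits at 0 °C.
m_melt = 66970 / L_f = 0.2005 kg.

m_melted ≈ 0.201 kg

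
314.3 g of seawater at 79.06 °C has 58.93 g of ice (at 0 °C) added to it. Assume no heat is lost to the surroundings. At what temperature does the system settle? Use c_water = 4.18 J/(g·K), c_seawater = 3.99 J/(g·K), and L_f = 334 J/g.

T_f ≈ 53.0 °C

Taking heat into each body as positive, Σ m c ΔT = 0:
melt ice: 58.93·334 = 19683; meltwater 0→T: 58.93·4.18·T = 246.33 T; seawater cools: 314.3·3.99·(T − 79.06) = 1254.1(T − 79.06)
1500.4 T = 99146 − 19683 = 79463
T ≈ 52.96 °C — above 0 °C, consistent with complete melting.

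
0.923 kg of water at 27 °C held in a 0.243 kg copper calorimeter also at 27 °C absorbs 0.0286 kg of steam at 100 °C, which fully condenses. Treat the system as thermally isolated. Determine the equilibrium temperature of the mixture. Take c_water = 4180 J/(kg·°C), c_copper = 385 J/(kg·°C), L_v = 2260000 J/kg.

T_f ≈ 45.0 °C

Conservation of energy gives ΣQ = 0:
condense steam: −0.0286×2260000 = −64636; condensed water 100 °C→T: 119.55(T − 100); original water: 3858.1(T − 27); cup: 93.55(T − 27)
4071.2 T = 64636 + 11955 + 106696 = 183287
T ≈ 45.02 °C (< 100 °C, so full condensation is consistent).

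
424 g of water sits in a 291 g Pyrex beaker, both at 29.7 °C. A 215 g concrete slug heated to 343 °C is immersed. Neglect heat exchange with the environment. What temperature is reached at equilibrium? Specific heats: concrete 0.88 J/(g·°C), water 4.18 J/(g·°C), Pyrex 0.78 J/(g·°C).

T_f ≈ 56.8 °C

Energy conservation, ΣQ = 0:
215×0.88×(T − 343) + 424×4.18×(T − 29.7) + 291×0.78×(T − 29.7) = 0
189.2(T − 343) + 1772.3(T − 29.7) + 226.98(T − 29.7) = 0
2188.5 T = 124275
T = 124275 / 2188.5 = 56.8 °C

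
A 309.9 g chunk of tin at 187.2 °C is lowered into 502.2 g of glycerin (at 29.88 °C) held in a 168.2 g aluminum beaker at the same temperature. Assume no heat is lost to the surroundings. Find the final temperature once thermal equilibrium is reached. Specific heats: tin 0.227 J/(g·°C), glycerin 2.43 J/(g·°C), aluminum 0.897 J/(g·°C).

T_f ≈ 37.6 °C

Setting the total heat transfer to zero:
309.9×0.227×(T − 187.2) + 502.2×2.43×(T − 29.88) + 168.2×0.897×(T − 29.88) = 0
(70.35 + 1220.3 + 150.88) T = 70.35×187.2 + 1220.3×29.88 + 150.88×29.88
T ≈ 37.56 °C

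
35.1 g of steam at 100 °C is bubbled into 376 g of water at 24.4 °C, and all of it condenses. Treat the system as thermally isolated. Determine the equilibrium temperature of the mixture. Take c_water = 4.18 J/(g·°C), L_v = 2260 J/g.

T_f ≈ 77.0 °C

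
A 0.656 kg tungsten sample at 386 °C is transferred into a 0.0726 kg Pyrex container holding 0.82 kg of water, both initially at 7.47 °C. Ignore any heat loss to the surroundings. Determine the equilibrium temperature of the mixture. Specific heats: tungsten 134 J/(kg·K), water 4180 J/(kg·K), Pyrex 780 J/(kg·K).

Conservation of energy gives ΣQ = 0:
0.656·134·(T − 386) + 0.82·4180·(T − 7.47) + 0.0726·780·(T − 7.47) = 0
87.9(T − 386) + 3427.6(T − 7.47) + 56.63(T − 7.47) = 0
(87.9 + 3427.6 + 56.63) T = 87.9·386 + 3427.6·7.47 + 56.63·7.47
T = 59958/3572.1 ≈ 16.78 °C

T_f ≈ 16.8 °C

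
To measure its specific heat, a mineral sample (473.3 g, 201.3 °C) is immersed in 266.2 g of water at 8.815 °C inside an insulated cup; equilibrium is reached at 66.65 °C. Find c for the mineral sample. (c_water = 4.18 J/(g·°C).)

c ≈ 1.01 J/(g·°C)

m_s c (T_s − T_f) = m_water c_water (T_f − T_0):
473.3·c·(201.3 − 66.65) = 266.2·4.18·(66.65 − 8.815)
63730 c = 64354  ⇒  c ≈ 1.01 J/(g·°C)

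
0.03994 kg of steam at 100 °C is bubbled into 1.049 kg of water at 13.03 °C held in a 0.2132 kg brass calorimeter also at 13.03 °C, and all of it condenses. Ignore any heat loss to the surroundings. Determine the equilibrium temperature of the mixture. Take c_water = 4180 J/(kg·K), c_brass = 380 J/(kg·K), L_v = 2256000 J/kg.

Let T be the final temperature. ΣQ_i = 0:
condense steam: −0.03994·2256000 = −90105
  condensate cools 100→T: 0.03994·4180·(T − 100) = 166.95(T − 100)
  original water: 4384.8(T − 13.03)
  cup: 81.02(T − 13.03)
4632.8 T = 90105 + 16695 + 58190 = 164989
T ≈ 35.61 °C (< 100 °C, so full condensation is consistent).

T_f ≈ 35.6 °C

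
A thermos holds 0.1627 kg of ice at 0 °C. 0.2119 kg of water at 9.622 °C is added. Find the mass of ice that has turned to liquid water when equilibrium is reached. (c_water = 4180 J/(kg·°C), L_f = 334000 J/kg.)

Heat available from the water dropping to 0 °C: 0.2119·4180·9.622 = 8522.6 J.
Fully melting the ice requires m_ice L_f = 0.1627·334000 = 54342 J.
Since 8522.6 < 54342 J, not all the ice melts; equilibrium is at 0 °C.
m_melted·334000 = 8522.6  ⇒  m_melted ≈ 0.02552 kg.

m_melted ≈ 0.0255 kg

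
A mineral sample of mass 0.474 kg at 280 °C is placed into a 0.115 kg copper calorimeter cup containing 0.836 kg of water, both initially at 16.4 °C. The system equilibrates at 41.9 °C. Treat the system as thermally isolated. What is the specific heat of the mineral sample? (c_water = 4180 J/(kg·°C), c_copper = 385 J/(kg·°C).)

c ≈ 800 J/(kg·°C)

Setting the total heat transfer to zero:
0.474·c·(41.9 − 280) + 0.836·4180·(41.9 − 16.4) + 0.115·385·(41.9 − 16.4) = 0
-112.86 c = -90238
c = -90238/-112.86 ≈ 799.6 J/(kg·°C)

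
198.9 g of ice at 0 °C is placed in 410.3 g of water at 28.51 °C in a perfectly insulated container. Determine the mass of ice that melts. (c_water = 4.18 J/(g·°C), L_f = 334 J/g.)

Water can give up m c ΔT = 410.3·4.18·28.51 = 48896 J before reaching 0 °C.
Fully melting the ice requires m_ice L_f = 198.9·334 = 66433 J.
Since 48896 < 66433 J, not all the ice melts; equilibrium is at 0 °C.
m_melt = 48896 / L_f = 146.4 g.

m_melted ≈ 146 g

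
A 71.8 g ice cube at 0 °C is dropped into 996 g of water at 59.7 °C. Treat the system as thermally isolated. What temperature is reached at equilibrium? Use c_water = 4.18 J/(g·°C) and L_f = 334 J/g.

T_f ≈ 50.3 °C

Let T be the final temperature. ΣQ_i = 0:
melt ice: 71.8×334 = 23981; warm the meltwater: 300.12 T; water cools: 996×4.18×(T − 59.7) = 4163.3(T − 59.7)
4463.4 T = 248548 − 23981 = 224567
T ≈ 50.31 °C — above 0 °C, consistent with complete melting.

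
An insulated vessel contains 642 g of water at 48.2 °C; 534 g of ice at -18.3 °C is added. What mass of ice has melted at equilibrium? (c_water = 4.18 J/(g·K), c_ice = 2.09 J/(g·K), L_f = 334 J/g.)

m_melted ≈ 326 g

Water can give up m c ΔT = 642·4.18·48.2 = 129348 J before reaching 0 °C.
Of that, 534·2.09·18.3 = 20424 J goes to bring the ice to 0 °C, leaving 108924 J.
To melt every bit of ice: 534·334 = 178356 J.
108924 J < 178356 J, so only part of the ice melts and the system sits at 0 °C.
m_melted·334 = 108924  ⇒  m_melted ≈ 326.1 g.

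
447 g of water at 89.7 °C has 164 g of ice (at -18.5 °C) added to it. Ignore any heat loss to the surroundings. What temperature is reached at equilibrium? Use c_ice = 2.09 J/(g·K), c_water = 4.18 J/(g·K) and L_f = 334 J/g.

Energy balance with sensible and latent terms:
warm ice to 0 °C: 164×2.09×(0 − (-18.5)) = 6341.1; melt ice: 164×334 = 54776; meltwater 0→T: 164×4.18×T = 685.52 T; water: 1868.5(T − 89.7)
2554 T = 167601 − 61117 = 106484
T ≈ 41.69 °C (positive, so assuming full melt was valid).

T_f ≈ 41.7 °C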